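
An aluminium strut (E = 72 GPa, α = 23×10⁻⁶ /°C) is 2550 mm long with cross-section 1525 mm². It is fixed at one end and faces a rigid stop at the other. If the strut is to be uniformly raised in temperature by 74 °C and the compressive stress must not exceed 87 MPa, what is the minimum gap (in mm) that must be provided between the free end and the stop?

With no wall the strut would lengthen by αΔT L = 23×10⁻⁶ × 74 × 2550 = 4.34 mm.
At the allowable stress the elastic shortening the wall may impose is σL/E = 87 × 2550 / (72×10³) = 3.081 mm.
The gap must absorb the remainder: g_min = 4.34 − 3.081 = 1.259 mm.

g ≈ 1.26 mm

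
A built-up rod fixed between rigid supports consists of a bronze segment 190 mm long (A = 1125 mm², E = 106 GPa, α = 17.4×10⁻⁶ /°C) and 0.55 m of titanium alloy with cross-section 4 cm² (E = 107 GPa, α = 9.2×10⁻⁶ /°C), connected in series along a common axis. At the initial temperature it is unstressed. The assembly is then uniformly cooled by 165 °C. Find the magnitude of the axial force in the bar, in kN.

Free thermal contraction of the whole bar: Σ αᵢΔT Lᵢ = 17.4×10⁻⁶×165×190 + 9.2×10⁻⁶×165×550 = 1.38 mm.
The walls prevent any net length change, so an axial force P (same in every segment) develops. Compatibility: P · Σ Lᵢ/(AᵢEᵢ) = δ_free.
The series flexibility is Σ Lᵢ/(AᵢEᵢ) = 190/(1125×106×10³) + 550/(400×107×10³) = 1.444×10⁻⁵ mm/N.
So P = 1.38 / 1.444×10⁻⁵ = 95.57 kN, tensile.

P ≈ 95.6 kN (tensile)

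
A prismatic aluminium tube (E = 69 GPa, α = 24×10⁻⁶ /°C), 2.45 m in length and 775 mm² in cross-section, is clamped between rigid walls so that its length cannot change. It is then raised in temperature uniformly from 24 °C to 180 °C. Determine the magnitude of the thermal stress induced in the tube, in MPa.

σ ≈ 258 MPa (compressive)

With length fixed, the mechanical strain must cancel the thermal strain αΔT = 24×10⁻⁶ × 156 = 3744×10⁻⁶.
σ = EαΔT = 69×10³ × 24×10⁻⁶ × 156 = 258.3 MPa (compressive; the tube is trying to expand).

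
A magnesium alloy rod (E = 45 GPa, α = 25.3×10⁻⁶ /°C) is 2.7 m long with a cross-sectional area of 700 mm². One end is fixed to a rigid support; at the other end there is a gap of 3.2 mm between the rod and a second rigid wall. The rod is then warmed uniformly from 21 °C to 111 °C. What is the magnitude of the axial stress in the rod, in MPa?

σ ≈ 49.1 MPa (compressive)

Unrestrained expansion: δ_free = αΔT L = 25.3×10⁻⁶ × 90 × 2700 = 6.148 mm.
After closing the 3.2 mm clearance, 6.148 − 3.2 = 2.948 mm of expansion remains to be suppressed by the wall.
So σ = E(δ_free − g)/L = 45×10³ × 2.948/2700 = 49.13 MPa.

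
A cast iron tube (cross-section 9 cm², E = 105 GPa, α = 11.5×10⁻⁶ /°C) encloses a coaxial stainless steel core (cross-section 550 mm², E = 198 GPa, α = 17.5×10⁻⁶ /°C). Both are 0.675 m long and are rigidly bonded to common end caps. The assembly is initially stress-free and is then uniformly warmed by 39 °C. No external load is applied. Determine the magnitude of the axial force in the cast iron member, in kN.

P ≈ 11.8 kN (tensile in the cast iron)

The stainless steel has the larger α, so on heating it would change length more than the cast iron if both were free. The rigid plates force a common final length, so the stainless steel is put into compression and the cast iron into tension, with equal and opposite forces P (no external load).
Compatibility of the two members (thermal + elastic change equal): (α₁ − α₂)ΔT = P·[1/(A₁E₁) + 1/(A₂E₂)].
|α₁ − α₂|·ΔT = 6×10⁻⁶ × 39 = 0.000234.
1/(A₁E₁) + 1/(A₂E₂) = 1/(900×105×10³) + 1/(550×198×10³) = 1.976×10⁻⁸ N⁻¹.
P = 0.000234 / 1.976×10⁻⁸ = 11840 N = 11.84 kN.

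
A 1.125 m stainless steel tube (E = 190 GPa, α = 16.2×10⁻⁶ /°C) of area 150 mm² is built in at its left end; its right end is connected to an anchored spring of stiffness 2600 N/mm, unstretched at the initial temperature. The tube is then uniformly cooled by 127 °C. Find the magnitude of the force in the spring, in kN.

Free thermal contraction: δ_free = αΔT L = 16.2×10⁻⁶ × 127 × 1125 = 2.315 mm.
Let P be the tensile force in the spring. The tube extends elastically by PL/(AE) and the spring stretches by P/k; together these equal δ_free.
P [ L/(AE) + 1/k ] = δ_free → P [ 1125/(150×190×10³) + 1/(2600) ] = 2.315.
P = 2.315 / 0.0004241 = 5458 N.

P ≈ 5.46 kN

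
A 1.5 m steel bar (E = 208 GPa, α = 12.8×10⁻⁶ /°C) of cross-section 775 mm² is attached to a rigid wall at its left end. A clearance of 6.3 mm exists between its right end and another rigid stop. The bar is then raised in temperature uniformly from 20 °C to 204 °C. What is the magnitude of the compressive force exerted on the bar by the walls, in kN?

P ≈ 0 kN

Unrestrained expansion: δ_free = αΔT L = 12.8×10⁻⁶ × 184 × 1500 = 3.533 mm.
Since δ_free = 3.53 mm is less than the 6.3 mm gap, the bar never touches the wall. No axial force develops.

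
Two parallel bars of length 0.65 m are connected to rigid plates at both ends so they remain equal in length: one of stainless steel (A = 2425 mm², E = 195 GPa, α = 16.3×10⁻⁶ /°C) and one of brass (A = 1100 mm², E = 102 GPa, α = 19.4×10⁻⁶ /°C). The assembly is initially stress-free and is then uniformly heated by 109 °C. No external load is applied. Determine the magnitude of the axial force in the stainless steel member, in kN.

P ≈ 30.6 kN (tensile in the stainless steel)

The brass has the larger α, so on heating it would change length more than the stainless steel if both were free. The rigid plates force a common final length, so the brass is put into compression and the stainless steel into tension, with equal and opposite forces P (no external load).
Setting the final lengths equal and cancelling L: (α₁ − α₂)ΔT = P/(A₁E₁) + P/(A₂E₂).
|α₁ − α₂|·ΔT = 3.1×10⁻⁶ × 109 = 0.0003379.
1/(A₁E₁) + 1/(A₂E₂) = 1/(2425×195×10³) + 1/(1100×102×10³) = 1.103×10⁻⁸ N⁻¹.
So P = 0.0003379 / 1.103×10⁻⁸ = 30.64 kN.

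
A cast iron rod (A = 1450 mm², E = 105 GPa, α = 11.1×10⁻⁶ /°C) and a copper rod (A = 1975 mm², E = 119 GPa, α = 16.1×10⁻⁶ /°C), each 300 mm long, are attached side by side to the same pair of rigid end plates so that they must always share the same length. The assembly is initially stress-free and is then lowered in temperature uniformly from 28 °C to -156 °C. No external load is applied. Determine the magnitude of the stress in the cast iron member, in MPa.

Equilibrium of a rigid end plate with no external load gives equal and opposite internal forces ±P in the two members. Since α_{copper} > α_{cast iron}, cooling drives the copper into tension and the cast iron into compression.
Setting the final lengths equal and cancelling L: (α₁ − α₂)ΔT = P/(A₁E₁) + P/(A₂E₂).
|α₁ − α₂|·ΔT = 5×10⁻⁶ × 184 = 0.00092.
1/(A₁E₁) + 1/(A₂E₂) = 1/(1450×105×10³) + 1/(1975×119×10³) = 1.082×10⁻⁸ N⁻¹.
So P = 0.00092 / 1.082×10⁻⁸ = 85 kN.
σ_{cast iron} = P/A₁ = 85000/1450 = 58.62 MPa, compressive.

σ ≈ 58.6 MPa (compressive)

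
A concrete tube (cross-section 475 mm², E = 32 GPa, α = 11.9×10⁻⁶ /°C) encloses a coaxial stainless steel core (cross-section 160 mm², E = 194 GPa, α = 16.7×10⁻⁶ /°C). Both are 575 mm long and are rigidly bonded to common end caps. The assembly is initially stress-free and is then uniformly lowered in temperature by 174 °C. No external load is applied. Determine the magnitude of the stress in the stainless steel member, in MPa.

σ ≈ 53.3 MPa (tensile)

The stainless steel has the larger α, so on cooling it would change length more than the concrete if both were free. The rigid plates force a common final length, so the stainless steel is put into tension and the concrete into compression, with equal and opposite forces P (no external load).
Equating the net (thermal + elastic) strains gives |α₁ − α₂|·ΔT = P·[1/(A₁E₁) + 1/(A₂E₂)].
|α₁ − α₂|·ΔT = 4.8×10⁻⁶ × 174 = 0.0008352.
1/(A₁E₁) + 1/(A₂E₂) = 1/(475×32×10³) + 1/(160×194×10³) = 9.801×10⁻⁸ N⁻¹.
P = 0.0008352 / 9.801×10⁻⁸ = 8522 N = 8.522 kN.
σ_{stainless steel} = P/A₂ = 8522/160 = 53.26 MPa, tensile.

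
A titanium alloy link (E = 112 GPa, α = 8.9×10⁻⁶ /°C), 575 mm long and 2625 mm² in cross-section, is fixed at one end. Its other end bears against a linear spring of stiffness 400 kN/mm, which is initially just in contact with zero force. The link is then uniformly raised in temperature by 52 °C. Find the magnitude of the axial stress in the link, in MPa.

σ ≈ 22.8 MPa (compressive)

Free thermal expansion: δ_free = αΔT L = 8.9×10⁻⁶ × 52 × 575 = 0.2661 mm.
Let P be the compressive force at the spring. The link shortens elastically by PL/(AE) and the spring compresses by P/k; together these equal δ_free.
So P = δ_free / [L/(AE) + 1/k] = 0.2661 / [ 575/(2625×112×10³) + 1/(400×10³) ].
P = 0.2661 / 4.456×10⁻⁶ = 59720 N.
σ = P/A = 59720/2625 = 22.75 MPa.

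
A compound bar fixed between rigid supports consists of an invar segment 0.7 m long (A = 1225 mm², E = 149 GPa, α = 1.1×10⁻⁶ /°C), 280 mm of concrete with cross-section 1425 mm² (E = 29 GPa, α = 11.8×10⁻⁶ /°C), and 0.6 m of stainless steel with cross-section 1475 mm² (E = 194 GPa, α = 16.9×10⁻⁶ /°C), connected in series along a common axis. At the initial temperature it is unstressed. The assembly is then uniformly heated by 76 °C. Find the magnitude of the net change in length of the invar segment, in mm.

Free thermal expansion of the whole bar: Σ αᵢΔT Lᵢ = 1.1×10⁻⁶×76×700 + 11.8×10⁻⁶×76×280 + 16.9×10⁻⁶×76×600 = 1.08 mm.
The rigid supports impose zero overall length change; the single axial force P common to all segments must satisfy P Σ Lᵢ/(AᵢEᵢ) = δ_free.
The series flexibility is Σ Lᵢ/(AᵢEᵢ) = 700/(1225×149×10³) + 280/(1425×29×10³) + 600/(1475×194×10³) = 1.271×10⁻⁵ mm/N.
P = 1.08 / 1.271×10⁻⁵ = 85010 N = 85.01 kN, compressive.
For the invar segment, free thermal change = 1.1×10⁻⁶×76×700 = 0.05852 mm and elastic change from P = 85010×700/(1225×149×10³) = 0.326 mm; these oppose, so the net change is 0.268 mm (segment shortens).

|ΔL| ≈ 0.268 mm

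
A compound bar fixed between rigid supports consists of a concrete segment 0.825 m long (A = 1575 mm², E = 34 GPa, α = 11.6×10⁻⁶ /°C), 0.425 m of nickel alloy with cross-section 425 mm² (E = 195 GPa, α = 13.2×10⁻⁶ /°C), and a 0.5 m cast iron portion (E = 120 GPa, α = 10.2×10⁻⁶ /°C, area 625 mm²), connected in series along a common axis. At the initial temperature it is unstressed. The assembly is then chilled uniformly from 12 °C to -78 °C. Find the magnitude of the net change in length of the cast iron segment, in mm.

Free thermal contraction of the whole bar: Σ αᵢΔT Lᵢ = 11.6×10⁻⁶×90×825 + 13.2×10⁻⁶×90×425 + 10.2×10⁻⁶×90×500 = 1.825 mm.
Since the ends are fixed, an axial force P builds up, equal in every segment, with P · Σ Lᵢ/(AᵢEᵢ) = δ_free.
Σ Lᵢ/(AᵢEᵢ) = 825/(1575×34×10³) + 425/(425×195×10³) + 500/(625×120×10³) = 2.72×10⁻⁵ mm/N.
P = 1.825 / 2.72×10⁻⁵ = 67100 N = 67.1 kN, tensile.
For the cast iron segment, free thermal change = 10.2×10⁻⁶×90×500 = 0.459 mm and elastic change from P = 67100×500/(625×120×10³) = 0.4473 mm; these oppose, so the net change is 0.0117 mm (segment shortens).

|ΔL| ≈ 0.0117 mm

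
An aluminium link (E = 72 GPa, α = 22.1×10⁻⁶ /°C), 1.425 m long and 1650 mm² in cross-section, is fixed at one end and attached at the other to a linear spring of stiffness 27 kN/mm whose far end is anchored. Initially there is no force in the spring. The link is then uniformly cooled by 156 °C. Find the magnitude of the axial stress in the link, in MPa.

σ ≈ 60.7 MPa (tensile)

The unrestrained thermal change is αΔT L = 22.1×10⁻⁶ × 156 × 1425 = 4.913 mm.
Let P be the tensile force in the spring. The link extends elastically by PL/(AE) and the spring stretches by P/k; together these equal δ_free.
So P = δ_free / [L/(AE) + 1/k] = 4.913 / [ 1425/(1650×72×10³) + 1/(27×10³) ].
P = 4.913 / 4.903×10⁻⁵ = 100200 N.
σ = P/A = 100200/1650 = 60.73 MPa.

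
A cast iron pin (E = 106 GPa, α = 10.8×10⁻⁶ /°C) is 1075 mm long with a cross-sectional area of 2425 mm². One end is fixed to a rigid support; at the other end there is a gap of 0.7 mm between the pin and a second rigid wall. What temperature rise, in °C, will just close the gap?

Contact occurs when the free expansion equals the gap: αΔT L = 0.7 mm.
ΔT = 0.7 / (10.8×10⁻⁶ × 1075) = 60.29 °C.

ΔT ≈ 60.3 °C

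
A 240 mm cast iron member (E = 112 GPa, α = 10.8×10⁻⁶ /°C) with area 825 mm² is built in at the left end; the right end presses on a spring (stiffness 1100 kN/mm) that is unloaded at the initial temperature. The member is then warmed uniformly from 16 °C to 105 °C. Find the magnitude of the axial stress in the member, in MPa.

Free thermal expansion: δ_free = αΔT L = 10.8×10⁻⁶ × 89 × 240 = 0.2307 mm.
With a force P in the spring, the elastic change of the member is PL/(AE) and that of the spring is P/k; compatibility requires their sum to equal δ_free.
P [ L/(AE) + 1/k ] = δ_free → P [ 240/(825×112×10³) + 1/(1100×10³) ] = 0.2307.
P = 0.2307 / 3.506×10⁻⁶ = 65790 N.
σ = P/A = 65790/825 = 79.74 MPa.

σ ≈ 79.7 MPa (compressive)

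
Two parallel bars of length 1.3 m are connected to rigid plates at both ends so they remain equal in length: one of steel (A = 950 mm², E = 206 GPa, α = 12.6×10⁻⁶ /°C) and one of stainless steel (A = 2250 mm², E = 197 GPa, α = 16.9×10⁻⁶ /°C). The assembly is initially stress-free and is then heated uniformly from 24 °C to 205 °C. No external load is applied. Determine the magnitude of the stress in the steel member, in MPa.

σ ≈ 111 MPa (tensile)

Equilibrium of a rigid end plate with no external load gives equal and opposite internal forces ±P in the two members. Since α_{stainless steel} > α_{steel}, heating drives the stainless steel into compression and the steel into tension.
Setting the final lengths equal and cancelling L: (α₁ − α₂)ΔT = P/(A₁E₁) + P/(A₂E₂).
|α₁ − α₂|·ΔT = 4.3×10⁻⁶ × 181 = 0.0007783.
1/(A₁E₁) + 1/(A₂E₂) = 1/(950×206×10³) + 1/(2250×197×10³) = 7.366×10⁻⁹ N⁻¹.
P = 0.0007783 / 7.366×10⁻⁹ = 105700 N = 105.7 kN.
σ_{steel} = P/A₁ = 105700/950 = 111.2 MPa, tensile.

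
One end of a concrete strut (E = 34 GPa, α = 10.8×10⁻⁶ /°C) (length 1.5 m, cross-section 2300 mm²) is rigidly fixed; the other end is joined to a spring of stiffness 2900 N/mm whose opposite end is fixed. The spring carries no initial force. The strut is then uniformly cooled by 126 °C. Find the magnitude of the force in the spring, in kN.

The unrestrained thermal change is αΔT L = 10.8×10⁻⁶ × 126 × 1500 = 2.041 mm.
With a force P in the spring, the elastic change of the strut is PL/(AE) and that of the spring is P/k; compatibility requires their sum to equal δ_free.
P [ L/(AE) + 1/k ] = δ_free → P [ 1500/(2300×34×10³) + 1/(2900) ] = 2.041.
P = 2.041 / 0.000364 = 5608 N.

P ≈ 5.61 kN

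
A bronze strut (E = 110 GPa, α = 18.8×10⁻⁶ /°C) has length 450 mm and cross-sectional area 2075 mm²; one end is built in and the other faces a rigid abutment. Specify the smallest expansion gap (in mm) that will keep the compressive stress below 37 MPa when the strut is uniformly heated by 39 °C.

g ≈ 0.179 mm

Free expansion if unrestrained: δ_free = αΔT L = 18.8×10⁻⁶ × 39 × 450 = 0.3299 mm.
A stress of 37 MPa corresponds to the wall pushing the strut back by σL/E = 37×450/(110×10³) = 0.1514 mm.
The gap must absorb the remainder: g_min = 0.3299 − 0.1514 = 0.1786 mm.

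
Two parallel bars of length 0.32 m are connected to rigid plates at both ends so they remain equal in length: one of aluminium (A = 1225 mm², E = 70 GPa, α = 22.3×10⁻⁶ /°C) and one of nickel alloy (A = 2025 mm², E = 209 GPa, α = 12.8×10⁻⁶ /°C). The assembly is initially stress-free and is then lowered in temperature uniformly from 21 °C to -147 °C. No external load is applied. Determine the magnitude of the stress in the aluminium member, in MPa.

Both members must finish at the same length. With the larger α, the aluminium tends to over-contract; the plates restrain it, putting the aluminium in tension and the nickel alloy in compression. With no external load the two internal forces are equal and opposite, magnitude P.
Setting the final lengths equal and cancelling L: (α₁ − α₂)ΔT = P/(A₁E₁) + P/(A₂E₂).
|α₁ − α₂|·ΔT = 9.5×10⁻⁶ × 168 = 0.001596.
1/(A₁E₁) + 1/(A₂E₂) = 1/(1225×70×10³) + 1/(2025×209×10³) = 1.402×10⁻⁸ N⁻¹.
So P = 0.001596 / 1.402×10⁻⁸ = 113.8 kN.
σ_{aluminium} = P/A₁ = 113800/1225 = 92.9 MPa, tensile.

σ ≈ 92.9 MPa (tensile)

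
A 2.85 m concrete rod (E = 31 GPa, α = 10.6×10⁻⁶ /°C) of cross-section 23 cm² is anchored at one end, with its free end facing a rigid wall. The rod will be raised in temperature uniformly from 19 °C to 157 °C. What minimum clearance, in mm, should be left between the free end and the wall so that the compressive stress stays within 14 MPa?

g ≈ 2.88 mm

Free expansion if unrestrained: δ_free = αΔT L = 10.6×10⁻⁶ × 138 × 2850 = 4.169 mm.
A stress of 14 MPa corresponds to the wall pushing the rod back by σL/E = 14×2850/(31×10³) = 1.287 mm.
So the gap has to take up the difference, g_min = δ_free − σL/E = 4.169 − 1.287 = 2.882 mm.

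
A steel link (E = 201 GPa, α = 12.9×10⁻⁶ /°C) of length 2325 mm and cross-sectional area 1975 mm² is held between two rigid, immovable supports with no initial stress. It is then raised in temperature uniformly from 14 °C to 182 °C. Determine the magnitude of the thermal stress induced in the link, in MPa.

With length fixed, the mechanical strain must cancel the thermal strain αΔT = 12.9×10⁻⁶ × 168 = 2167.2×10⁻⁶.
σ = EαΔT = 201×10³ × 12.9×10⁻⁶ × 168 = 435.6 MPa (compressive; the link is trying to expand).

σ ≈ 436 MPa (compressive)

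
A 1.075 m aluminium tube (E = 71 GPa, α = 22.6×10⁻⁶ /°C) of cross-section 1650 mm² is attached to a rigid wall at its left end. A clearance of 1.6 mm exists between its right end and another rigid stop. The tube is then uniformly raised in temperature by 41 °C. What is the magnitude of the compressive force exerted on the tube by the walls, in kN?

Free thermal elongation = αΔT L = 22.6×10⁻⁶ × 41 × 1075 = 0.9961 mm.
This is smaller than the 1.6 mm clearance, so the tube expands freely without reaching the stop — the stress is zero.

P ≈ 0 kN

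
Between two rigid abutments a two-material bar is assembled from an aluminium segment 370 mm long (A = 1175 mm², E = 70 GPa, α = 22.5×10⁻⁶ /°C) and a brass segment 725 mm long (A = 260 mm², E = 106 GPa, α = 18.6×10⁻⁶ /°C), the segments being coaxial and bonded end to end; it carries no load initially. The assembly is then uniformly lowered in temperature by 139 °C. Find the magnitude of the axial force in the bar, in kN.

If the supports were absent, the total length change would be Σ αᵢΔT Lᵢ = 22.5×10⁻⁶×139×370 + 18.6×10⁻⁶×139×725 = 3.032 mm.
The rigid supports impose zero overall length change; the single axial force P common to all segments must satisfy P Σ Lᵢ/(AᵢEᵢ) = δ_free.
Σ Lᵢ/(AᵢEᵢ) = 370/(1175×70×10³) + 725/(260×106×10³) = 3.08×10⁻⁵ mm/N.
Hence P = δ_free / Σ(L/AE) = 3.032/3.08×10⁻⁵ = 98.41 kN (tensile).

P ≈ 98.4 kN (tensile)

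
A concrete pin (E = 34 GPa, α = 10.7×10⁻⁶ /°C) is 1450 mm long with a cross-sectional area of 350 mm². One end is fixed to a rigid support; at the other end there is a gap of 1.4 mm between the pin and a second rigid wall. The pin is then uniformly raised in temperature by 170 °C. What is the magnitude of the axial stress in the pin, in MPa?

σ ≈ 29 MPa (compressive)

Free thermal elongation = αΔT L = 10.7×10⁻⁶ × 170 × 1450 = 2.638 mm.
The gap closes (δ_free > 1.4 mm) and the wall then resists a further 2.638 − 1.4 = 1.238 mm of expansion.
That suppressed elongation corresponds to σ = E·Δ/L = 34×10³ × 1.238/1450 = 29.02 MPa.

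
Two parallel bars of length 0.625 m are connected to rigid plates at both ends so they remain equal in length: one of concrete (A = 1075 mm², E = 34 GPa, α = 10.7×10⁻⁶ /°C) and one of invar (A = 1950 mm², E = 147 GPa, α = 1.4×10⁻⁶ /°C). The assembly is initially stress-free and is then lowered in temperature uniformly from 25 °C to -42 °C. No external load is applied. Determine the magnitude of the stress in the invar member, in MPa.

σ ≈ 10.4 MPa (compressive)

Equilibrium of a rigid end plate with no external load gives equal and opposite internal forces ±P in the two members. Since α_{concrete} > α_{invar}, cooling drives the concrete into tension and the invar into compression.
Setting the final lengths equal and cancelling L: (α₁ − α₂)ΔT = P/(A₁E₁) + P/(A₂E₂).
|α₁ − α₂|·ΔT = 9.3×10⁻⁶ × 67 = 0.0006231.
1/(A₁E₁) + 1/(A₂E₂) = 1/(1075×34×10³) + 1/(1950×147×10³) = 3.085×10⁻⁸ N⁻¹.
So P = 0.0006231 / 3.085×10⁻⁸ = 20.2 kN.
σ_{invar} = P/A₂ = 20200/1950 = 10.36 MPa, compressive.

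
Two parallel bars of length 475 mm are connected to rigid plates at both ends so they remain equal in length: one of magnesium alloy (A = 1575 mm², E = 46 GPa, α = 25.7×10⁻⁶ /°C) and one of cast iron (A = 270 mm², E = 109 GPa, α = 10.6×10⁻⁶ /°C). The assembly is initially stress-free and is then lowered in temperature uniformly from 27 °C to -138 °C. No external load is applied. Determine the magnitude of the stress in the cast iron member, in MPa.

σ ≈ 193 MPa (compressive)

The magnesium alloy has the larger α, so on cooling it would change length more than the cast iron if both were free. The rigid plates force a common final length, so the magnesium alloy is put into tension and the cast iron into compression, with equal and opposite forces P (no external load).
Setting the final lengths equal and cancelling L: (α₁ − α₂)ΔT = P/(A₁E₁) + P/(A₂E₂).
|α₁ − α₂|·ΔT = 15.1×10⁻⁶ × 165 = 0.002491.
1/(A₁E₁) + 1/(A₂E₂) = 1/(1575×46×10³) + 1/(270×109×10³) = 4.778×10⁻⁸ N⁻¹.
P = 0.002491 / 4.778×10⁻⁸ = 52140 N = 52.14 kN.
σ_{cast iron} = P/A₂ = 52140/270 = 193.1 MPa, compressive.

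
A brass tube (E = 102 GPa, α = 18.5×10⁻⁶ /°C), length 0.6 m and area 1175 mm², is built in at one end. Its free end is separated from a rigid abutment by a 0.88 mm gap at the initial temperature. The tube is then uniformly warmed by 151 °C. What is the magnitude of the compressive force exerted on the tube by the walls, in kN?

P ≈ 159 kN

Free thermal elongation = αΔT L = 18.5×10⁻⁶ × 151 × 600 = 1.676 mm.
The gap closes (δ_free > 0.88 mm) and the wall then resists a further 1.676 − 0.88 = 0.7961 mm of expansion.
So σ = E(δ_free − g)/L = 102×10³ × 0.7961/600 = 135.3 MPa.
P = σA = 135.3 × 1175 = 159 kN.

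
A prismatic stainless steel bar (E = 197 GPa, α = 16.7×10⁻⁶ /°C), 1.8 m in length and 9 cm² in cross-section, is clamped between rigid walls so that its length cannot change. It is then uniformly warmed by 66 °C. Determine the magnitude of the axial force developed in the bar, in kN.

Full restraint means ε = 0, so the stress is σ = EαΔT = 197×10³ × 16.7×10⁻⁶ × 66 = 217.1 MPa.
Then P = σA = 217.1 × 900 mm² = 195.4 kN, compressive.

P ≈ 195 kN (compressive)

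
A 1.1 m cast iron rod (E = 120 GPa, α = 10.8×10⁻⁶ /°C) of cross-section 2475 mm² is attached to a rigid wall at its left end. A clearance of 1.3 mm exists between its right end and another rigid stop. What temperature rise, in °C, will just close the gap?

ΔT ≈ 109 °C

Contact occurs when the free expansion equals the gap: αΔT L = 1.3 mm.
ΔT = 1.3 / (10.8×10⁻⁶ × 1100) = 109.4 °C.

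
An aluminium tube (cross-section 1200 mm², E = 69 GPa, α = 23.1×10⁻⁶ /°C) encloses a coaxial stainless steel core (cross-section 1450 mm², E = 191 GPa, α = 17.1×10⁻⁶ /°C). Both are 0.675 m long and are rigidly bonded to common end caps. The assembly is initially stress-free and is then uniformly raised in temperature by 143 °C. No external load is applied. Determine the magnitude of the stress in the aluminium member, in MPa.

Equilibrium of a rigid end plate with no external load gives equal and opposite internal forces ±P in the two members. Since α_{aluminium} > α_{stainless steel}, heating drives the aluminium into compression and the stainless steel into tension.
Equating the net (thermal + elastic) strains gives |α₁ − α₂|·ΔT = P·[1/(A₁E₁) + 1/(A₂E₂)].
|α₁ − α₂|·ΔT = 6×10⁻⁶ × 143 = 0.000858.
1/(A₁E₁) + 1/(A₂E₂) = 1/(1200×69×10³) + 1/(1450×191×10³) = 1.569×10⁻⁸ N⁻¹.
So P = 0.000858 / 1.569×10⁻⁸ = 54.69 kN.
σ_{aluminium} = P/A₁ = 54690/1200 = 45.58 MPa, compressive.

σ ≈ 45.6 MPa (compressive)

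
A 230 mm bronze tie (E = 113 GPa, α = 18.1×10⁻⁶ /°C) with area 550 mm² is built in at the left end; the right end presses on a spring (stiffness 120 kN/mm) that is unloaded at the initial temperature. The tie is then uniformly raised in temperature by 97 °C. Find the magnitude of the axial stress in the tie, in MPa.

σ ≈ 61 MPa (compressive)

If the spring were absent the tie would lengthen by αΔT L = 18.1×10⁻⁶ × 97 × 230 = 0.4038 mm.
Let P be the compressive force at the spring. The tie shortens elastically by PL/(AE) and the spring compresses by P/k; together these equal δ_free.
So P = δ_free / [L/(AE) + 1/k] = 0.4038 / [ 230/(550×113×10³) + 1/(120×10³) ].
P = 0.4038 / 1.203×10⁻⁵ = 33560 N.
σ = P/A = 33560/550 = 61.01 MPa.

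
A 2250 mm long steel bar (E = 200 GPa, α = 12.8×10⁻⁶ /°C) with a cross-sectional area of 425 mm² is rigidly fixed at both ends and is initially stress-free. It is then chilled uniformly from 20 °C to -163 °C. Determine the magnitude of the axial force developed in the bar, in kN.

The ends cannot move, so σ = EαΔT = 200×10³ × 12.8×10⁻⁶ × 183 = 468.5 MPa.
Then P = σA = 468.5 × 425 mm² = 199.1 kN, tensile.

P ≈ 199 kN (tensile)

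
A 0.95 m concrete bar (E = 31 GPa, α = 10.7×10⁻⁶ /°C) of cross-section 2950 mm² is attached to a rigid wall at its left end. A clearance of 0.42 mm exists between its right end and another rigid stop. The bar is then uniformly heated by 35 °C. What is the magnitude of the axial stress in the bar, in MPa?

σ ≈ 0 MPa

If the wall were absent the bar would grow by αΔT L = 10.7×10⁻⁶ × 35 × 950 = 0.3558 mm.
Since δ_free = 0.356 mm is less than the 0.42 mm gap, the bar never touches the wall. No axial force develops.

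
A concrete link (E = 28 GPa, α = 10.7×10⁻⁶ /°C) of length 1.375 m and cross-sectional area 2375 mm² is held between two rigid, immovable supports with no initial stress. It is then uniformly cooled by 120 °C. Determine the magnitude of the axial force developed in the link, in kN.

Full restraint means ε = 0, so the stress is σ = EαΔT = 28×10³ × 10.7×10⁻⁶ × 120 = 35.95 MPa.
P = AEαΔT = 2375 × 28×10³ × 10.7×10⁻⁶ × 120 = 85.39 kN (tensile).

P ≈ 85.4 kN (tensile)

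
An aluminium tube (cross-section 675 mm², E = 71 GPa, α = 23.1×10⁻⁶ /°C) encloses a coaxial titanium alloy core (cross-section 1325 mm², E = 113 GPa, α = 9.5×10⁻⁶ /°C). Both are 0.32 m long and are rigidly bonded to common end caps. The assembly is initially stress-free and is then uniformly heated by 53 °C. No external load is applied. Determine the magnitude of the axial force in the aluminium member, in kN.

P ≈ 26.2 kN (compressive in the aluminium)

The aluminium has the larger α, so on heating it would change length more than the titanium alloy if both were free. The rigid plates force a common final length, so the aluminium is put into compression and the titanium alloy into tension, with equal and opposite forces P (no external load).
Compatibility of the two members (thermal + elastic change equal): (α₁ − α₂)ΔT = P·[1/(A₁E₁) + 1/(A₂E₂)].
|α₁ − α₂|·ΔT = 13.6×10⁻⁶ × 53 = 0.0007208.
1/(A₁E₁) + 1/(A₂E₂) = 1/(675×71×10³) + 1/(1325×113×10³) = 2.754×10⁻⁸ N⁻¹.
So P = 0.0007208 / 2.754×10⁻⁸ = 26.17 kN.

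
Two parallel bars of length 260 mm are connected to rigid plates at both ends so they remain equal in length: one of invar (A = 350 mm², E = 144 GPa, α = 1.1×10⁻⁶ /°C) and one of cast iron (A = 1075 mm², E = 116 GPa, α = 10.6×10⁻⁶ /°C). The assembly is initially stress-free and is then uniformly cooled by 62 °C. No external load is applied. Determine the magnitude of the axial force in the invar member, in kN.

The cast iron has the larger α, so on cooling it would change length more than the invar if both were free. The rigid plates force a common final length, so the cast iron is put into tension and the invar into compression, with equal and opposite forces P (no external load).
Equating the net (thermal + elastic) strains gives |α₁ − α₂|·ΔT = P·[1/(A₁E₁) + 1/(A₂E₂)].
|α₁ − α₂|·ΔT = 9.5×10⁻⁶ × 62 = 0.000589.
1/(A₁E₁) + 1/(A₂E₂) = 1/(350×144×10³) + 1/(1075×116×10³) = 2.786×10⁻⁸ N⁻¹.
So P = 0.000589 / 2.786×10⁻⁸ = 21.14 kN.

P ≈ 21.1 kN (compressive in the invar)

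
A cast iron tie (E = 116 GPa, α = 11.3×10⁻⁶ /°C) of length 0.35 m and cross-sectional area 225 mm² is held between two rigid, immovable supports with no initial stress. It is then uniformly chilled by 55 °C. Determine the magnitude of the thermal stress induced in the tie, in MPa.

With length fixed, the mechanical strain must cancel the thermal strain αΔT = 11.3×10⁻⁶ × 55 = 621.5×10⁻⁶.
The stress required to suppress this strain is σ = Eε = 116×10³ × 621.5×10⁻⁶ = 72.09 MPa, tensile since the tie is trying to contract.

σ ≈ 72.1 MPa (tensile)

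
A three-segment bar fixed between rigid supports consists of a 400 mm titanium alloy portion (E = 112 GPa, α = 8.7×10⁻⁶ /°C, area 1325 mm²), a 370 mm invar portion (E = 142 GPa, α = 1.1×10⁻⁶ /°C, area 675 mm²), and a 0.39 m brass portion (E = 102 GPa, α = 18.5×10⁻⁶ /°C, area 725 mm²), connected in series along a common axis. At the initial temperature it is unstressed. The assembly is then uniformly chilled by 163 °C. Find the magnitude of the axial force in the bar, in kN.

P ≈ 153 kN (tensile)

If the supports were absent, the total length change would be Σ αᵢΔT Lᵢ = 8.7×10⁻⁶×163×400 + 1.1×10⁻⁶×163×370 + 18.5×10⁻⁶×163×390 = 1.81 mm.
Since the ends are fixed, an axial force P builds up, equal in every segment, with P · Σ Lᵢ/(AᵢEᵢ) = δ_free.
Σ Lᵢ/(AᵢEᵢ) = 400/(1325×112×10³) + 370/(675×142×10³) + 390/(725×102×10³) = 1.183×10⁻⁵ mm/N.
Hence P = δ_free / Σ(L/AE) = 1.81/1.183×10⁻⁵ = 153 kN (tensile).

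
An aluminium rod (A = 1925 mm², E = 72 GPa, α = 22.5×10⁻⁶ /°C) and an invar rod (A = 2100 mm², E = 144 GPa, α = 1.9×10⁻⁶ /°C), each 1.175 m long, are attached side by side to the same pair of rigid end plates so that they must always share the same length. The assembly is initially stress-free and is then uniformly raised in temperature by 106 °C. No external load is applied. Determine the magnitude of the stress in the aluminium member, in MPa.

σ ≈ 108 MPa (compressive)

Equilibrium of a rigid end plate with no external load gives equal and opposite internal forces ±P in the two members. Since α_{aluminium} > α_{invar}, heating drives the aluminium into compression and the invar into tension.
Compatibility of the two members (thermal + elastic change equal): (α₁ − α₂)ΔT = P·[1/(A₁E₁) + 1/(A₂E₂)].
|α₁ − α₂|·ΔT = 20.6×10⁻⁶ × 106 = 0.002184.
1/(A₁E₁) + 1/(A₂E₂) = 1/(1925×72×10³) + 1/(2100×144×10³) = 1.052×10⁻⁸ N⁻¹.
So P = 0.002184 / 1.052×10⁻⁸ = 207.5 kN.
σ_{aluminium} = P/A₁ = 207500/1925 = 107.8 MPa, compressive.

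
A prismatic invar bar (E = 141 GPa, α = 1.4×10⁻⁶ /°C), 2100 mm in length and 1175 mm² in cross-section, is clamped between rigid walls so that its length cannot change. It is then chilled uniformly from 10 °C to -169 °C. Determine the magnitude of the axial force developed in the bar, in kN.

P ≈ 41.5 kN (tensile)

With zero net strain, σ = E·αΔT = 141 GPa × 1.4×10⁻⁶ × 179 = 35.33 MPa.
P = AEαΔT = 1175 × 141×10³ × 1.4×10⁻⁶ × 179 = 41.52 kN (tensile).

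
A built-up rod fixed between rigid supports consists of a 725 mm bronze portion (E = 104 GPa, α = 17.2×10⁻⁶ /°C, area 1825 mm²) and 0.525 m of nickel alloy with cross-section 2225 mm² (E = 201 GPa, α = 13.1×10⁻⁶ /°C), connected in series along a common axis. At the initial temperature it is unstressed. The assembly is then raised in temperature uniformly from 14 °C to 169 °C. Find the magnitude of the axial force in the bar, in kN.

P ≈ 601 kN (compressive)

With the walls removed the bar would change length by δ_free = Σ αᵢΔT Lᵢ = 17.2×10⁻⁶×155×725 + 13.1×10⁻⁶×155×525 = 2.999 mm.
The walls prevent any net length change, so an axial force P (same in every segment) develops. Compatibility: P · Σ Lᵢ/(AᵢEᵢ) = δ_free.
The series flexibility is Σ Lᵢ/(AᵢEᵢ) = 725/(1825×104×10³) + 525/(2225×201×10³) = 4.994×10⁻⁶ mm/N.
So P = 2.999 / 4.994×10⁻⁶ = 600.5 kN, compressive.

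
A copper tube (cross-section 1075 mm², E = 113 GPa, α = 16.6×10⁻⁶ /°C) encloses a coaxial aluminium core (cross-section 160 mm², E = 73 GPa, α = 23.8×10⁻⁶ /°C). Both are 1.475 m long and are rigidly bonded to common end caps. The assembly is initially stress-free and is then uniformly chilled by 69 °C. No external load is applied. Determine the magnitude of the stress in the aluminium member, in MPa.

σ ≈ 33.1 MPa (tensile)

Equilibrium of a rigid end plate with no external load gives equal and opposite internal forces ±P in the two members. Since α_{aluminium} > α_{copper}, cooling drives the aluminium into tension and the copper into compression.
Compatibility of the two members (thermal + elastic change equal): (α₁ − α₂)ΔT = P·[1/(A₁E₁) + 1/(A₂E₂)].
|α₁ − α₂|·ΔT = 7.2×10⁻⁶ × 69 = 0.0004968.
1/(A₁E₁) + 1/(A₂E₂) = 1/(1075×113×10³) + 1/(160×73×10³) = 9.385×10⁻⁸ N⁻¹.
So P = 0.0004968 / 9.385×10⁻⁸ = 5.294 kN.
σ_{aluminium} = P/A₂ = 5294/160 = 33.09 MPa, tensile.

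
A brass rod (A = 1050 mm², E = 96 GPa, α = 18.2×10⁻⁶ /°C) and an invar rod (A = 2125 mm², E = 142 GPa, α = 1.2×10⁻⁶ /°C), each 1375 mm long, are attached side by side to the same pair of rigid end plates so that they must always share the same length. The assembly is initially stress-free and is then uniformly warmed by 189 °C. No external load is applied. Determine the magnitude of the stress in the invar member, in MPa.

The brass has the larger α, so on heating it would change length more than the invar if both were free. The rigid plates force a common final length, so the brass is put into compression and the invar into tension, with equal and opposite forces P (no external load).
Equating the net (thermal + elastic) strains gives |α₁ − α₂|·ΔT = P·[1/(A₁E₁) + 1/(A₂E₂)].
|α₁ − α₂|·ΔT = 17×10⁻⁶ × 189 = 0.003213.
1/(A₁E₁) + 1/(A₂E₂) = 1/(1050×96×10³) + 1/(2125×142×10³) = 1.323×10⁻⁸ N⁻¹.
So P = 0.003213 / 1.323×10⁻⁸ = 242.8 kN.
σ_{invar} = P/A₂ = 242800/2125 = 114.2 MPa, tensile.

σ ≈ 114 MPa (tensile)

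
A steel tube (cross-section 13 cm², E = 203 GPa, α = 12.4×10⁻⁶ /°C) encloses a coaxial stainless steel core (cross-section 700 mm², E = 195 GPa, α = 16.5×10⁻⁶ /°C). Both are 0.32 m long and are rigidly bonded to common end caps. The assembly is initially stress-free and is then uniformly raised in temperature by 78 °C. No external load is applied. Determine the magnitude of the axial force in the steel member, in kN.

P ≈ 28.8 kN (tensile in the steel)

Equilibrium of a rigid end plate with no external load gives equal and opposite internal forces ±P in the two members. Since α_{stainless steel} > α_{steel}, heating drives the stainless steel into compression and the steel into tension.
Compatibility of the two members (thermal + elastic change equal): (α₁ − α₂)ΔT = P·[1/(A₁E₁) + 1/(A₂E₂)].
|α₁ − α₂|·ΔT = 4.1×10⁻⁶ × 78 = 0.0003198.
1/(A₁E₁) + 1/(A₂E₂) = 1/(1300×203×10³) + 1/(700×195×10³) = 1.112×10⁻⁸ N⁻¹.
So P = 0.0003198 / 1.112×10⁻⁸ = 28.77 kN.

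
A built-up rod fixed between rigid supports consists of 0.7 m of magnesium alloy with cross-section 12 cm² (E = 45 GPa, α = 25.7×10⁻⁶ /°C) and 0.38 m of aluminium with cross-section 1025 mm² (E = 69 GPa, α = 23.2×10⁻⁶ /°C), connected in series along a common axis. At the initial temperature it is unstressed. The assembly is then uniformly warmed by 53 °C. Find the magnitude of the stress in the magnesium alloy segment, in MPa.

If the supports were absent, the total length change would be Σ αᵢΔT Lᵢ = 25.7×10⁻⁶×53×700 + 23.2×10⁻⁶×53×380 = 1.421 mm.
The rigid supports impose zero overall length change; the single axial force P common to all segments must satisfy P Σ Lᵢ/(AᵢEᵢ) = δ_free.
The series flexibility is Σ Lᵢ/(AᵢEᵢ) = 700/(1200×45×10³) + 380/(1025×69×10³) = 1.834×10⁻⁵ mm/N.
P = 1.421 / 1.834×10⁻⁵ = 77480 N = 77.48 kN, compressive.
σ_{magnesium alloy} = P / A = 77480 / 1200 = 64.57 MPa.

σ ≈ 64.6 MPa (compressive)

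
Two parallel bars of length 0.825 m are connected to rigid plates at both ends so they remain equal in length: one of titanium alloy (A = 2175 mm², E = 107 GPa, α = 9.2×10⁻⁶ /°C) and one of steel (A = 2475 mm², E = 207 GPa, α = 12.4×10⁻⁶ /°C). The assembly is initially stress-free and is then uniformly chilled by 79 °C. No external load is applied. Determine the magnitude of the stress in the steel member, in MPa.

σ ≈ 16.3 MPa (tensile)

Both members must finish at the same length. With the larger α, the steel tends to over-contract; the plates restrain it, putting the steel in tension and the titanium alloy in compression. With no external load the two internal forces are equal and opposite, magnitude P.
Compatibility of the two members (thermal + elastic change equal): (α₁ − α₂)ΔT = P·[1/(A₁E₁) + 1/(A₂E₂)].
|α₁ − α₂|·ΔT = 3.2×10⁻⁶ × 79 = 0.0002528.
1/(A₁E₁) + 1/(A₂E₂) = 1/(2175×107×10³) + 1/(2475×207×10³) = 6.249×10⁻⁹ N⁻¹.
So P = 0.0002528 / 6.249×10⁻⁹ = 40.46 kN.
σ_{steel} = P/A₂ = 40460/2475 = 16.35 MPa, tensile.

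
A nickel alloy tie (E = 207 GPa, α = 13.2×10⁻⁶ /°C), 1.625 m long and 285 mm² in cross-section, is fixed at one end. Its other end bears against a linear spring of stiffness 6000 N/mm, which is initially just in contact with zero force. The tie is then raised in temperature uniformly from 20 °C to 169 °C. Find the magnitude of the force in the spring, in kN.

P ≈ 16.5 kN

The unrestrained thermal change is αΔT L = 13.2×10⁻⁶ × 149 × 1625 = 3.196 mm.
With a force P in the spring, the elastic change of the tie is PL/(AE) and that of the spring is P/k; compatibility requires their sum to equal δ_free.
P [ L/(AE) + 1/k ] = δ_free → P [ 1625/(285×207×10³) + 1/(6000) ] = 3.196.
P = 3.196 / 0.0001942 = 16460 N.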